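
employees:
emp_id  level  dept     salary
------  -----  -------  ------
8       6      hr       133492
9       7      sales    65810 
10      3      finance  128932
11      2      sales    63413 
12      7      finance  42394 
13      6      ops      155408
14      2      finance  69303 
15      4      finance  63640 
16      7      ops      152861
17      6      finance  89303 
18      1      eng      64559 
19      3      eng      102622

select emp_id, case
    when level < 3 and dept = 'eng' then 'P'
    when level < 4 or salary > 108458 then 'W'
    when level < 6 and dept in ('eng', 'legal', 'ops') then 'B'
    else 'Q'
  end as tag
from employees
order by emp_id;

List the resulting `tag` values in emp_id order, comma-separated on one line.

W, Q, W, W, Q, W, W, Q, W, Q, P, W

emp_id=8: level < 4 or salary > 108458 → W
emp_id=9: ELSE → Q
emp_id=10: level < 4 or salary > 108458 → W
emp_id=11: level < 4 or salary > 108458 → W
emp_id=12: ELSE → Q
emp_id=13: level < 4 or salary > 108458 → W
emp_id=14: level < 4 or salary > 108458 → W
emp_id=15: ELSE → Q
emp_id=16: level < 4 or salary > 108458 → W
emp_id=17: ELSE → Q
emp_id=18: level < 3 and dept = 'eng' → P
emp_id=19: level < 4 or salary > 108458 → W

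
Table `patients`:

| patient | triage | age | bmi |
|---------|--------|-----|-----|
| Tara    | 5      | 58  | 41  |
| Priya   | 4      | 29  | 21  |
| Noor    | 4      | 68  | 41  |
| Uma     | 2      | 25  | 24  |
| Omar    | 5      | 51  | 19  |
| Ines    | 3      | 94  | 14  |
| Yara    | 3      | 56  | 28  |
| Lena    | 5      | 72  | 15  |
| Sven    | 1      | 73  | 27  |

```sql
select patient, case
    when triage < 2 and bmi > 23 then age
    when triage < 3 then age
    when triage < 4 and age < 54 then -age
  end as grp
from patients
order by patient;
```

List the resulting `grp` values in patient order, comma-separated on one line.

patient=Ines: (no match → NULL) → NULL
patient=Lena: (no match → NULL) → NULL
patient=Noor: (no match → NULL) → NULL
patient=Omar: (no match → NULL) → NULL
patient=Priya: (no match → NULL) → NULL
patient=Sven: triage < 2 and bmi > 23 → 73
patient=Tara: (no match → NULL) → NULL
patient=Uma: triage < 3 → 25
patient=Yara: (no match → NULL) → NULL

NULL, NULL, NULL, NULL, NULL, 73, NULL, 25, NULL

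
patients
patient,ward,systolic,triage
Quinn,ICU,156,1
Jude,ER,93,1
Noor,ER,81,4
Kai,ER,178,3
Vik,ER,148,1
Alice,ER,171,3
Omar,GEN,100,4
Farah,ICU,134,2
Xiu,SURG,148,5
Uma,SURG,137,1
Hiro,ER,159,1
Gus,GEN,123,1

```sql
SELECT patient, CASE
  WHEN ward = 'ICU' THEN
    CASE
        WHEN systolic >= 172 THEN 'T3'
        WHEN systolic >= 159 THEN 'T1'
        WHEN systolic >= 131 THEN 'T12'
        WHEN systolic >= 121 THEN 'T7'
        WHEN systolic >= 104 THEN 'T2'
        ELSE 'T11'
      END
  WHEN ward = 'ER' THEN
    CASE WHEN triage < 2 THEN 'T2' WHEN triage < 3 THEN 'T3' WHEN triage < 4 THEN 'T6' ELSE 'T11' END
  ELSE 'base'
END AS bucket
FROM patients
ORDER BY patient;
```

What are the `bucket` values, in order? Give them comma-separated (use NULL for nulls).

T6, T12, base, T2, T2, T6, T11, base, T12, base, T2, base

patient=Alice: ward='ER' → inner[triage < 4] → T6
patient=Farah: ward='ICU' → inner[systolic >= 131] → T12
patient=Gus: ward='GEN' → outer ELSE → base
patient=Hiro: ward='ER' → inner[triage < 2] → T2
patient=Jude: ward='ER' → inner[triage < 2] → T2
patient=Kai: ward='ER' → inner[triage < 4] → T6
patient=Noor: ward='ER' → inner[ELSE] → T11
patient=Omar: ward='GEN' → outer ELSE → base
patient=Quinn: ward='ICU' → inner[systolic >= 131] → T12
patient=Uma: ward='SURG' → outer ELSE → base
patient=Vik: ward='ER' → inner[triage < 2] → T2
patient=Xiu: ward='SURG' → outer ELSE → base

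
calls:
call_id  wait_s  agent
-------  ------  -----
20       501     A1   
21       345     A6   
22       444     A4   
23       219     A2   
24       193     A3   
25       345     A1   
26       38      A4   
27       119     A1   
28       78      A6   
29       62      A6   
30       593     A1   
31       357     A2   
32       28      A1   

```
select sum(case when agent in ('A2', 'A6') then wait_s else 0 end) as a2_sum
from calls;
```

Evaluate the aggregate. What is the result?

call_id=20: ✗
call_id=21: ✓ → 345
call_id=22: ✗
call_id=23: ✓ → 219
call_id=24: ✗
call_id=25: ✗
call_id=26: ✗
call_id=27: ✗
call_id=28: ✓ → 78
call_id=29: ✓ → 62
call_id=30: ✗
call_id=31: ✓ → 357
call_id=32: ✗
a2_sum = 345 + 219 + 78 + 62 + 357 = 1061

1061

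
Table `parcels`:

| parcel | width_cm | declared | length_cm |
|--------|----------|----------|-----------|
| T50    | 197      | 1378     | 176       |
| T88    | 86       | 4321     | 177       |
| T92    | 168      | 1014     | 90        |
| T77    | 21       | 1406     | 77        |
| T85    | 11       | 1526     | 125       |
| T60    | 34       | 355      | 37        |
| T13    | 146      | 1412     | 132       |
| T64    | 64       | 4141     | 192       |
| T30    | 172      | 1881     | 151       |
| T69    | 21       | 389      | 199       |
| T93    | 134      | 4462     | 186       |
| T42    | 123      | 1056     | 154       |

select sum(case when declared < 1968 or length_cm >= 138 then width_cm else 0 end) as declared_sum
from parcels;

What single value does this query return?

1177

parcel=T50: ✓ → 197
parcel=T88: ✓ → 86
parcel=T92: ✓ → 168
parcel=T77: ✓ → 21
parcel=T85: ✓ → 11
parcel=T60: ✓ → 34
parcel=T13: ✓ → 146
parcel=T64: ✓ → 64
parcel=T30: ✓ → 172
parcel=T69: ✓ → 21
parcel=T93: ✓ → 134
parcel=T42: ✓ → 123
declared_sum = 197 + 86 + 168 + 21 + 11 + 34 + 146 + 64 + 172 + 21 + 134 + 123 = 1177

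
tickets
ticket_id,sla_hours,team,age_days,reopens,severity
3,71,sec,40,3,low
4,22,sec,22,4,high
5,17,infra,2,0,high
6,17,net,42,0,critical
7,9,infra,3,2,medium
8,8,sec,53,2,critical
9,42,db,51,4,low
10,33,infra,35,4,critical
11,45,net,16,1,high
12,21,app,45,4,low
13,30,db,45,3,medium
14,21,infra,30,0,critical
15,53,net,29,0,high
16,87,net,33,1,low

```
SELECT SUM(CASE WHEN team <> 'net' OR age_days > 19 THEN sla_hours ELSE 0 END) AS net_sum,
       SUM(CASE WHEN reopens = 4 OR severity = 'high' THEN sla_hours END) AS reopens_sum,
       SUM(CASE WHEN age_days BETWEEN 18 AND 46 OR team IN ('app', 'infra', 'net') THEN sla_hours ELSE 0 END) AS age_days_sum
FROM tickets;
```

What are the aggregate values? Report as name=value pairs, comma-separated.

[net_sum: team <> 'net' OR age_days > 19]
ticket_id=3: ✓ → 71
ticket_id=4: ✓ → 22
ticket_id=5: ✓ → 17
ticket_id=6: ✓ → 17
ticket_id=7: ✓ → 9
ticket_id=8: ✓ → 8
ticket_id=9: ✓ → 42
ticket_id=10: ✓ → 33
ticket_id=11: ✗
ticket_id=12: ✓ → 21
ticket_id=13: ✓ → 30
ticket_id=14: ✓ → 21
ticket_id=15: ✓ → 53
ticket_id=16: ✓ → 87
net_sum = 71 + 22 + 17 + 17 + 9 + 8 + 42 + 33 + 21 + 30 + 21 + 53 + 87 = 431
—
[reopens_sum: reopens = 4 OR severity = 'high']
ticket_id=3: ✗
ticket_id=4: ✓ → 22
ticket_id=5: ✓ → 17
ticket_id=6: ✗
ticket_id=7: ✗
ticket_id=8: ✗
ticket_id=9: ✓ → 42
ticket_id=10: ✓ → 33
ticket_id=11: ✓ → 45
ticket_id=12: ✓ → 21
ticket_id=13: ✗
ticket_id=14: ✗
ticket_id=15: ✓ → 53
ticket_id=16: ✗
reopens_sum = 22 + 17 + 42 + 33 + 45 + 21 + 53 = 233
—
[age_days_sum: age_days BETWEEN 18 AND 46 OR team IN ('app', 'infra', 'net')]
ticket_id=3: ✓ → 71
ticket_id=4: ✓ → 22
ticket_id=5: ✓ → 17
ticket_id=6: ✓ → 17
ticket_id=7: ✓ → 9
ticket_id=8: ✗
ticket_id=9: ✗
ticket_id=10: ✓ → 33
ticket_id=11: ✓ → 45
ticket_id=12: ✓ → 21
ticket_id=13: ✓ → 30
ticket_id=14: ✓ → 21
ticket_id=15: ✓ → 53
ticket_id=16: ✓ → 87
age_days_sum = 71 + 22 + 17 + 17 + 9 + 33 + 45 + 21 + 30 + 21 + 53 + 87 = 426

net_sum=431, reopens_sum=233, age_days_sum=426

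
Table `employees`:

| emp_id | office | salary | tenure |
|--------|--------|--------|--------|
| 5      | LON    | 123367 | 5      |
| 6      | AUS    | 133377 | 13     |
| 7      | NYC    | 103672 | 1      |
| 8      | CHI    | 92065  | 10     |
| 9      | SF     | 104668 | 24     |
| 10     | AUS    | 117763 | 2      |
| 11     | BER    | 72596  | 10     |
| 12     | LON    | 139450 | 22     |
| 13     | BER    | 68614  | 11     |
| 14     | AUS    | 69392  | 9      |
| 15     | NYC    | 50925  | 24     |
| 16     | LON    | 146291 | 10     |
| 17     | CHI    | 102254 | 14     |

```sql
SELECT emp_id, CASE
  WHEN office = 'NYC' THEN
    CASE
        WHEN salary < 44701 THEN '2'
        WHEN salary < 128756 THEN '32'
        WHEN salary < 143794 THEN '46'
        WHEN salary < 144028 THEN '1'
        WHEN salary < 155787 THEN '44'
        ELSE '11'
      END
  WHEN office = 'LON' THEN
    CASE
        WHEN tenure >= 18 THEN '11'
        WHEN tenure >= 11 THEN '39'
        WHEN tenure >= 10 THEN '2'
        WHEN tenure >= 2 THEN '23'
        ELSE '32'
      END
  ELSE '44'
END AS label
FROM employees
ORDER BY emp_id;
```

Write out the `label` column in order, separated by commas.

23, 44, 32, 44, 44, 44, 44, 11, 44, 44, 32, 2, 44

emp_id=5: office='LON' → inner[tenure >= 2] → 23
emp_id=6: office='AUS' → outer ELSE → 44
emp_id=7: office='NYC' → inner[salary < 128756] → 32
emp_id=8: office='CHI' → outer ELSE → 44
emp_id=9: office='SF' → outer ELSE → 44
emp_id=10: office='AUS' → outer ELSE → 44
emp_id=11: office='BER' → outer ELSE → 44
emp_id=12: office='LON' → inner[tenure >= 18] → 11
emp_id=13: office='BER' → outer ELSE → 44
emp_id=14: office='AUS' → outer ELSE → 44
emp_id=15: office='NYC' → inner[salary < 128756] → 32
emp_id=16: office='LON' → inner[tenure >= 10] → 2
emp_id=17: office='CHI' → outer ELSE → 44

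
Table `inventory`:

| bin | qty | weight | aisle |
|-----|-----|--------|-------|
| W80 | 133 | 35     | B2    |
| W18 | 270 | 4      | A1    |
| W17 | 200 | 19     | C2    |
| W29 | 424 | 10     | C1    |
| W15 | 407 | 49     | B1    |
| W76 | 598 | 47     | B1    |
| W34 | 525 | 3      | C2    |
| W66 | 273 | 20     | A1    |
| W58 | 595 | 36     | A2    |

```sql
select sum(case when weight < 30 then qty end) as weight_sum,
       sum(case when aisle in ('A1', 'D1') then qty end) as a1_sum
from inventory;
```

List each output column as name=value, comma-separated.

[weight_sum: weight < 30]
bin=W80: ✗
bin=W18: ✓ → 270
bin=W17: ✓ → 200
bin=W29: ✓ → 424
bin=W15: ✗
bin=W76: ✗
bin=W34: ✓ → 525
bin=W66: ✓ → 273
bin=W58: ✗
weight_sum = 270 + 200 + 424 + 525 + 273 = 1692
—
[a1_sum: aisle in ('A1', 'D1')]
bin=W80: ✗
bin=W18: ✓ → 270
bin=W17: ✗
bin=W29: ✗
bin=W15: ✗
bin=W76: ✗
bin=W34: ✗
bin=W66: ✓ → 273
bin=W58: ✗
a1_sum = 270 + 273 = 543

weight_sum=1692, a1_sum=543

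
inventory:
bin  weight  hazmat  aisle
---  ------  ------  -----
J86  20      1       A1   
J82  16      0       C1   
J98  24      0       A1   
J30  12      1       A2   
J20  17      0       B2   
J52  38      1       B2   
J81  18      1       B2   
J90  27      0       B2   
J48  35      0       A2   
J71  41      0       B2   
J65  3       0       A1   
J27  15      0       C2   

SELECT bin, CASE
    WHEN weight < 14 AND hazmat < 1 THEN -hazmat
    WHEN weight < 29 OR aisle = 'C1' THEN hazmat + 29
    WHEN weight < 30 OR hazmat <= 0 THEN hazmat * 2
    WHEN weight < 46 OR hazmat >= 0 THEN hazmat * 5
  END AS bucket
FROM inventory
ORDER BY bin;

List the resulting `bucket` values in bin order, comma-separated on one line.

bin=J20: weight < 29 OR aisle = 'C1' → 29
bin=J27: weight < 29 OR aisle = 'C1' → 29
bin=J30: weight < 29 OR aisle = 'C1' → 30
bin=J48: weight < 30 OR hazmat <= 0 → 0
bin=J52: weight < 46 OR hazmat >= 0 → 5
bin=J65: weight < 14 AND hazmat < 1 → 0
bin=J71: weight < 30 OR hazmat <= 0 → 0
bin=J81: weight < 29 OR aisle = 'C1' → 30
bin=J82: weight < 29 OR aisle = 'C1' → 29
bin=J86: weight < 29 OR aisle = 'C1' → 30
bin=J90: weight < 29 OR aisle = 'C1' → 29
bin=J98: weight < 29 OR aisle = 'C1' → 29

29, 29, 30, 0, 5, 0, 0, 30, 29, 30, 29, 29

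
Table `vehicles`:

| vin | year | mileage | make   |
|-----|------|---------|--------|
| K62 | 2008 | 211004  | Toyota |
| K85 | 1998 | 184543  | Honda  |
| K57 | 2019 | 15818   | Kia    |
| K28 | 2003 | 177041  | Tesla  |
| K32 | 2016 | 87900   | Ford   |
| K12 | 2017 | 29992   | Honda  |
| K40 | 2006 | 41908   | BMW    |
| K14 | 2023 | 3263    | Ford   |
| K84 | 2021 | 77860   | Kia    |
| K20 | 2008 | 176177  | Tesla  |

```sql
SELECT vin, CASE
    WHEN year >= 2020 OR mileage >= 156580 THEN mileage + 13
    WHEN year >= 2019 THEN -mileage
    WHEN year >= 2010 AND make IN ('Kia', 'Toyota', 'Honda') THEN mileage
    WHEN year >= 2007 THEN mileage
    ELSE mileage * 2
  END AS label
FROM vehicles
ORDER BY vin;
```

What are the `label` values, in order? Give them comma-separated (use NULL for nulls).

vin=K12: year >= 2010 AND make IN ('Kia', 'Toyota', 'Honda') → 29992
vin=K14: year >= 2020 OR mileage >= 156580 → 3276
vin=K20: year >= 2020 OR mileage >= 156580 → 176190
vin=K28: year >= 2020 OR mileage >= 156580 → 177054
vin=K32: year >= 2007 → 87900
vin=K40: ELSE → 83816
vin=K57: year >= 2019 → -15818
vin=K62: year >= 2020 OR mileage >= 156580 → 211017
vin=K84: year >= 2020 OR mileage >= 156580 → 77873
vin=K85: year >= 2020 OR mileage >= 156580 → 184556

29992, 3276, 176190, 177054, 87900, 83816, -15818, 211017, 77873, 184556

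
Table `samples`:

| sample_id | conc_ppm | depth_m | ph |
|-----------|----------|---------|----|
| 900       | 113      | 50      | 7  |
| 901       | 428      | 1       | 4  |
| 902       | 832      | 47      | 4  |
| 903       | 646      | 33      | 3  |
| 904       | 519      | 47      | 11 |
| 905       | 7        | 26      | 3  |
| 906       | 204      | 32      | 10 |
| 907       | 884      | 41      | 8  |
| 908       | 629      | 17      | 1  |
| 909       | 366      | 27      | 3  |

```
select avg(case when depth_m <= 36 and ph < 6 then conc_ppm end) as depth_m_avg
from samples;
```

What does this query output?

415.2

sample_id=900: ✗
sample_id=901: ✓ → 428
sample_id=902: ✗
sample_id=903: ✓ → 646
sample_id=904: ✗
sample_id=905: ✓ → 7
sample_id=906: ✗
sample_id=907: ✗
sample_id=908: ✓ → 629
sample_id=909: ✓ → 366
depth_m_avg = (428 + 646 + 7 + 629 + 366) / 5 = 415.2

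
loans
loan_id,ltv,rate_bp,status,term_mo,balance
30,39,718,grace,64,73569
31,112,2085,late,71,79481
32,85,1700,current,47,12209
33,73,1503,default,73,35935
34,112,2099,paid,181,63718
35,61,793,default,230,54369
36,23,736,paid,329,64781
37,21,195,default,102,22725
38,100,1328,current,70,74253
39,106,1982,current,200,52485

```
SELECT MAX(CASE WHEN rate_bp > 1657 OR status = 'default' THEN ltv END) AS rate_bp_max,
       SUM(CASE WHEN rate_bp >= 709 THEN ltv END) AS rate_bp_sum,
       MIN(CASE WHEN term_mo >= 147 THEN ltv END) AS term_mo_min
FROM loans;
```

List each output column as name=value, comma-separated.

rate_bp_max=112, rate_bp_sum=711, term_mo_min=23

[rate_bp_max: rate_bp > 1657 OR status = 'default']
loan_id=30: ✗
loan_id=31: ✓ → 112
loan_id=32: ✓ → 85
loan_id=33: ✓ → 73
loan_id=34: ✓ → 112
loan_id=35: ✓ → 61
loan_id=36: ✗
loan_id=37: ✓ → 21
loan_id=38: ✗
loan_id=39: ✓ → 106
rate_bp_max = MAX(112, 85, 73, 112, 61, 21, 106) = 112
—
[rate_bp_sum: rate_bp >= 709]
loan_id=30: ✓ → 39
loan_id=31: ✓ → 112
loan_id=32: ✓ → 85
loan_id=33: ✓ → 73
loan_id=34: ✓ → 112
loan_id=35: ✓ → 61
loan_id=36: ✓ → 23
loan_id=37: ✗
loan_id=38: ✓ → 100
loan_id=39: ✓ → 106
rate_bp_sum = 39 + 112 + 85 + 73 + 112 + 61 + 23 + 100 + 106 = 711
—
[term_mo_min: term_mo >= 147]
loan_id=30: ✗
loan_id=31: ✗
loan_id=32: ✗
loan_id=33: ✗
loan_id=34: ✓ → 112
loan_id=35: ✓ → 61
loan_id=36: ✓ → 23
loan_id=37: ✗
loan_id=38: ✗
loan_id=39: ✓ → 106
term_mo_min = MIN(112, 61, 23, 106) = 23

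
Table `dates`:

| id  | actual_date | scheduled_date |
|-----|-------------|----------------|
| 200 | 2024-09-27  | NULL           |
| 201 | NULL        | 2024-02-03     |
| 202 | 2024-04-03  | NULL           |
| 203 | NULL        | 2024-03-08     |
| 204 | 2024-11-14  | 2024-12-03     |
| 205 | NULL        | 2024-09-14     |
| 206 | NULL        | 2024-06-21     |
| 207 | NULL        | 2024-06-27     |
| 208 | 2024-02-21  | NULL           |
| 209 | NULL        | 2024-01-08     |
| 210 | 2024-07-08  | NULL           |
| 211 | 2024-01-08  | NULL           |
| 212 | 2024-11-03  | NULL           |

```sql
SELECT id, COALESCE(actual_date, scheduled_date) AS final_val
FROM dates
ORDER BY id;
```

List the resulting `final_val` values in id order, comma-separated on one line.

2024-09-27, 2024-02-03, 2024-04-03, 2024-03-08, 2024-11-14, 2024-09-14, 2024-06-21, 2024-06-27, 2024-02-21, 2024-01-08, 2024-07-08, 2024-01-08, 2024-11-03

id=200: actual_date=2024-09-27 → 2024-09-27
id=201: actual_date=NULL, scheduled_date=2024-02-03 → 2024-02-03
id=202: actual_date=2024-04-03 → 2024-04-03
id=203: actual_date=NULL, scheduled_date=2024-03-08 → 2024-03-08
id=204: actual_date=2024-11-14 → 2024-11-14
id=205: actual_date=NULL, scheduled_date=2024-09-14 → 2024-09-14
id=206: actual_date=NULL, scheduled_date=2024-06-21 → 2024-06-21
id=207: actual_date=NULL, scheduled_date=2024-06-27 → 2024-06-27
id=208: actual_date=2024-02-21 → 2024-02-21
id=209: actual_date=NULL, scheduled_date=2024-01-08 → 2024-01-08
id=210: actual_date=2024-07-08 → 2024-07-08
id=211: actual_date=2024-01-08 → 2024-01-08
id=212: actual_date=2024-11-03 → 2024-11-03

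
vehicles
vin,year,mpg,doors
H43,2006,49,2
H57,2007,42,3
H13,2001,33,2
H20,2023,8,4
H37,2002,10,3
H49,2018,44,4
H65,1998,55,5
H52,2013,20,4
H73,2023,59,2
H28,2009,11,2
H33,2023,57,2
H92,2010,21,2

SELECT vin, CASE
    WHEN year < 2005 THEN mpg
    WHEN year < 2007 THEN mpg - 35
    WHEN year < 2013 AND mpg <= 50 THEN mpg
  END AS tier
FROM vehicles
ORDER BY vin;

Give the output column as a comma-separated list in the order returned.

vin=H13: year < 2005 → 33
vin=H20: (no match → NULL) → NULL
vin=H28: year < 2013 AND mpg <= 50 → 11
vin=H33: (no match → NULL) → NULL
vin=H37: year < 2005 → 10
vin=H43: year < 2007 → 14
vin=H49: (no match → NULL) → NULL
vin=H52: (no match → NULL) → NULL
vin=H57: year < 2013 AND mpg <= 50 → 42
vin=H65: year < 2005 → 55
vin=H73: (no match → NULL) → NULL
vin=H92: year < 2013 AND mpg <= 50 → 21

33, NULL, 11, NULL, 10, 14, NULL, NULL, 42, 55, NULL, 21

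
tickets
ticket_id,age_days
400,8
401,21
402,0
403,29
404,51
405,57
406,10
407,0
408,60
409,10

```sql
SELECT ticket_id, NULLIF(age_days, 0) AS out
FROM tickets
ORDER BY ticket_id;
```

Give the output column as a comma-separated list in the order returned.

ticket_id=400: age_days=8 vs 0: differ → 8
ticket_id=401: age_days=21 vs 0: differ → 21
ticket_id=402: age_days=0 vs 0: equal → NULL
ticket_id=403: age_days=29 vs 0: differ → 29
ticket_id=404: age_days=51 vs 0: differ → 51
ticket_id=405: age_days=57 vs 0: differ → 57
ticket_id=406: age_days=10 vs 0: differ → 10
ticket_id=407: age_days=0 vs 0: equal → NULL
ticket_id=408: age_days=60 vs 0: differ → 60
ticket_id=409: age_days=10 vs 0: differ → 10

8, 21, NULL, 29, 51, 57, 10, NULL, 60, 10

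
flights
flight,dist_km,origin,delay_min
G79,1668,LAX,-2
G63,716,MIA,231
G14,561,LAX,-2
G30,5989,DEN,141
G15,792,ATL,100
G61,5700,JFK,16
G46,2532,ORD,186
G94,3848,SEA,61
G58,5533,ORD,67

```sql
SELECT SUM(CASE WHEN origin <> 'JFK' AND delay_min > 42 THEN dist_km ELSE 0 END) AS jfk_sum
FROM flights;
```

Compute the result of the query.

flight=G79: ✗
flight=G63: ✓ → 716
flight=G14: ✗
flight=G30: ✓ → 5989
flight=G15: ✓ → 792
flight=G61: ✗
flight=G46: ✓ → 2532
flight=G94: ✓ → 3848
flight=G58: ✓ → 5533
jfk_sum = 716 + 5989 + 792 + 2532 + 3848 + 5533 = 19410

19410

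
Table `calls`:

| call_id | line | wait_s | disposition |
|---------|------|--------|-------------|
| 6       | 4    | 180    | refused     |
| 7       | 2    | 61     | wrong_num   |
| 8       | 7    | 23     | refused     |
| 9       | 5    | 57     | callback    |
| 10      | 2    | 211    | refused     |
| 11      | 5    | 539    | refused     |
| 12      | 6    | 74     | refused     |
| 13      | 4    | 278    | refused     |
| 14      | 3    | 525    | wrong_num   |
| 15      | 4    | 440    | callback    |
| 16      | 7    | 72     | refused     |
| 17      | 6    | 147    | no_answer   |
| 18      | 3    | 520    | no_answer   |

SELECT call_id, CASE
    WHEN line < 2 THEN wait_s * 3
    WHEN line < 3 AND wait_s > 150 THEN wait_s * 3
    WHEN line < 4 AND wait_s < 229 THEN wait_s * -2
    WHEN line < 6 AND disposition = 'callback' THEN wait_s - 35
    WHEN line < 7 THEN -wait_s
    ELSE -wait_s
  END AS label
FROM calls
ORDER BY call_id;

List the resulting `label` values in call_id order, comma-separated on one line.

call_id=6: line < 7 → -180
call_id=7: line < 4 AND wait_s < 229 → -122
call_id=8: ELSE → -23
call_id=9: line < 6 AND disposition = 'callback' → 22
call_id=10: line < 3 AND wait_s > 150 → 633
call_id=11: line < 7 → -539
call_id=12: line < 7 → -74
call_id=13: line < 7 → -278
call_id=14: line < 7 → -525
call_id=15: line < 6 AND disposition = 'callback' → 405
call_id=16: ELSE → -72
call_id=17: line < 7 → -147
call_id=18: line < 7 → -520

-180, -122, -23, 22, 633, -539, -74, -278, -525, 405, -72, -147, -520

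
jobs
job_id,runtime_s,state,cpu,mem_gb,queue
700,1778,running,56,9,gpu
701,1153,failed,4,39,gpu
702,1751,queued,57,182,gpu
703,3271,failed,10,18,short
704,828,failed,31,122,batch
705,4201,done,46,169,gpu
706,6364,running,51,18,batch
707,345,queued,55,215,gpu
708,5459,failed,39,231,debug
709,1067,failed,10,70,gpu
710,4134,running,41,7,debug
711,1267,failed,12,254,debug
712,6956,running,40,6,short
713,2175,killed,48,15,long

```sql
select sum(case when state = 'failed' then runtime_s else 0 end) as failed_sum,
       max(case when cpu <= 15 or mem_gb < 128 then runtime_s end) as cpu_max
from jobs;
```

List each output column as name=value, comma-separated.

[failed_sum: state = 'failed']
job_id=700: ✗
job_id=701: ✓ → 1153
job_id=702: ✗
job_id=703: ✓ → 3271
job_id=704: ✓ → 828
job_id=705: ✗
job_id=706: ✗
job_id=707: ✗
job_id=708: ✓ → 5459
job_id=709: ✓ → 1067
job_id=710: ✗
job_id=711: ✓ → 1267
job_id=712: ✗
job_id=713: ✗
failed_sum = 1153 + 3271 + 828 + 5459 + 1067 + 1267 = 13045
—
[cpu_max: cpu <= 15 or mem_gb < 128]
job_id=700: ✓ → 1778
job_id=701: ✓ → 1153
job_id=702: ✗
job_id=703: ✓ → 3271
job_id=704: ✓ → 828
job_id=705: ✗
job_id=706: ✓ → 6364
job_id=707: ✗
job_id=708: ✗
job_id=709: ✓ → 1067
job_id=710: ✓ → 4134
job_id=711: ✓ → 1267
job_id=712: ✓ → 6956
job_id=713: ✓ → 2175
cpu_max = MAX(1778, 1153, 3271, 828, 6364, 1067, 4134, 1267, 6956, 2175) = 6956

failed_sum=13045, cpu_max=6956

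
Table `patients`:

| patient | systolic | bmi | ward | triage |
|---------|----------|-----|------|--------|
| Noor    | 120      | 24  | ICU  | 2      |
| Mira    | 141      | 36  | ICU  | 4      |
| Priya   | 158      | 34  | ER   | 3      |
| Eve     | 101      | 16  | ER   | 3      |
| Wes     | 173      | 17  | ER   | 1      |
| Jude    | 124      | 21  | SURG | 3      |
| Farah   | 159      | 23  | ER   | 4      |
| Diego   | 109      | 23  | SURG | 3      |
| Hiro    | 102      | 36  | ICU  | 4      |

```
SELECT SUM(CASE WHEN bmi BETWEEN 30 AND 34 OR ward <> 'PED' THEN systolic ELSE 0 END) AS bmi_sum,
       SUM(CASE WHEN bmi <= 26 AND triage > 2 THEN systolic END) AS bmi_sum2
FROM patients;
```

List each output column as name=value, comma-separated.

[bmi_sum: bmi BETWEEN 30 AND 34 OR ward <> 'PED']
patient=Noor: ✓ → 120
patient=Mira: ✓ → 141
patient=Priya: ✓ → 158
patient=Eve: ✓ → 101
patient=Wes: ✓ → 173
patient=Jude: ✓ → 124
patient=Farah: ✓ → 159
patient=Diego: ✓ → 109
patient=Hiro: ✓ → 102
bmi_sum = 120 + 141 + 158 + 101 + 173 + 124 + 159 + 109 + 102 = 1187
—
[bmi_sum2: bmi <= 26 AND triage > 2]
patient=Noor: ✗
patient=Mira: ✗
patient=Priya: ✗
patient=Eve: ✓ → 101
patient=Wes: ✗
patient=Jude: ✓ → 124
patient=Farah: ✓ → 159
patient=Diego: ✓ → 109
patient=Hiro: ✗
bmi_sum2 = 101 + 124 + 159 + 109 = 493

bmi_sum=1187, bmi_sum2=493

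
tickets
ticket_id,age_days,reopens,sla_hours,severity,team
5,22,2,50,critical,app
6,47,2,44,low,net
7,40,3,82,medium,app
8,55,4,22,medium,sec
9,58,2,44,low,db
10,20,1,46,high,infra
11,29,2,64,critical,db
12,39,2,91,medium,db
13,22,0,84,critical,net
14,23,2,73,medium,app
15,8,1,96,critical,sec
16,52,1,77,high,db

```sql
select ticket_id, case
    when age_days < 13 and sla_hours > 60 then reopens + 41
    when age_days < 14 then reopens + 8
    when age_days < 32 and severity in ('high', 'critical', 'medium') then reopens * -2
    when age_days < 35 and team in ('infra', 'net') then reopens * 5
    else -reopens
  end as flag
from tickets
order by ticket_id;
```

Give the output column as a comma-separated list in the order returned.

-4, -2, -3, -4, -2, -2, -4, -2, 0, -4, 42, -1

ticket_id=5: age_days < 32 and severity in ('high', 'critical', 'medium') → -4
ticket_id=6: ELSE → -2
ticket_id=7: ELSE → -3
ticket_id=8: ELSE → -4
ticket_id=9: ELSE → -2
ticket_id=10: age_days < 32 and severity in ('high', 'critical', 'medium') → -2
ticket_id=11: age_days < 32 and severity in ('high', 'critical', 'medium') → -4
ticket_id=12: ELSE → -2
ticket_id=13: age_days < 32 and severity in ('high', 'critical', 'medium') → 0
ticket_id=14: age_days < 32 and severity in ('high', 'critical', 'medium') → -4
ticket_id=15: age_days < 13 and sla_hours > 60 → 42
ticket_id=16: ELSE → -1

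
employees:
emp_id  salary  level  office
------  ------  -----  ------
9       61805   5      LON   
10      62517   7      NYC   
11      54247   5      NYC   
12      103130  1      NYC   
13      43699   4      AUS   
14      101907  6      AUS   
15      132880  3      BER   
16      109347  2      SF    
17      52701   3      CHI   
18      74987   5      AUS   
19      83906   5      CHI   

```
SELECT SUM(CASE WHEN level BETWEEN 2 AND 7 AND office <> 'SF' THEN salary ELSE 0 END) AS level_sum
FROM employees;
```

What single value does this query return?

emp_id=9: ✓ → 61805
emp_id=10: ✓ → 62517
emp_id=11: ✓ → 54247
emp_id=12: ✗
emp_id=13: ✓ → 43699
emp_id=14: ✓ → 101907
emp_id=15: ✓ → 132880
emp_id=16: ✗
emp_id=17: ✓ → 52701
emp_id=18: ✓ → 74987
emp_id=19: ✓ → 83906
level_sum = 61805 + 62517 + 54247 + 43699 + 101907 + 132880 + 52701 + 74987 + 83906 = 668649

668649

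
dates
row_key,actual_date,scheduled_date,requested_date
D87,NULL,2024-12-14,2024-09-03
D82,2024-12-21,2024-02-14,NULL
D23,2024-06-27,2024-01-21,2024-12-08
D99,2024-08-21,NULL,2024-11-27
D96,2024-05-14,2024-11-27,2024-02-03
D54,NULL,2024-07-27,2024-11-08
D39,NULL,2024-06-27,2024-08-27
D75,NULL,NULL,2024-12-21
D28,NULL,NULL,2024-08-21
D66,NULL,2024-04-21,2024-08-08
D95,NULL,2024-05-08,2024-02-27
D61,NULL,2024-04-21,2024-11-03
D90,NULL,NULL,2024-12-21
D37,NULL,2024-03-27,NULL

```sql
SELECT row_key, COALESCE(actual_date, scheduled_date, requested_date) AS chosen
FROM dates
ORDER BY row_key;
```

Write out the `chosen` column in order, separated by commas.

row_key=D23: actual_date=2024-06-27 → 2024-06-27
row_key=D28: actual_date=NULL, scheduled_date=NULL, requested_date=2024-08-21 → 2024-08-21
row_key=D37: actual_date=NULL, scheduled_date=2024-03-27 → 2024-03-27
row_key=D39: actual_date=NULL, scheduled_date=2024-06-27 → 2024-06-27
row_key=D54: actual_date=NULL, scheduled_date=2024-07-27 → 2024-07-27
row_key=D61: actual_date=NULL, scheduled_date=2024-04-21 → 2024-04-21
row_key=D66: actual_date=NULL, scheduled_date=2024-04-21 → 2024-04-21
row_key=D75: actual_date=NULL, scheduled_date=NULL, requested_date=2024-12-21 → 2024-12-21
row_key=D82: actual_date=2024-12-21 → 2024-12-21
row_key=D87: actual_date=NULL, scheduled_date=2024-12-14 → 2024-12-14
row_key=D90: actual_date=NULL, scheduled_date=NULL, requested_date=2024-12-21 → 2024-12-21
row_key=D95: actual_date=NULL, scheduled_date=2024-05-08 → 2024-05-08
row_key=D96: actual_date=2024-05-14 → 2024-05-14
row_key=D99: actual_date=2024-08-21 → 2024-08-21

2024-06-27, 2024-08-21, 2024-03-27, 2024-06-27, 2024-07-27, 2024-04-21, 2024-04-21, 2024-12-21, 2024-12-21, 2024-12-14, 2024-12-21, 2024-05-08, 2024-05-14, 2024-08-21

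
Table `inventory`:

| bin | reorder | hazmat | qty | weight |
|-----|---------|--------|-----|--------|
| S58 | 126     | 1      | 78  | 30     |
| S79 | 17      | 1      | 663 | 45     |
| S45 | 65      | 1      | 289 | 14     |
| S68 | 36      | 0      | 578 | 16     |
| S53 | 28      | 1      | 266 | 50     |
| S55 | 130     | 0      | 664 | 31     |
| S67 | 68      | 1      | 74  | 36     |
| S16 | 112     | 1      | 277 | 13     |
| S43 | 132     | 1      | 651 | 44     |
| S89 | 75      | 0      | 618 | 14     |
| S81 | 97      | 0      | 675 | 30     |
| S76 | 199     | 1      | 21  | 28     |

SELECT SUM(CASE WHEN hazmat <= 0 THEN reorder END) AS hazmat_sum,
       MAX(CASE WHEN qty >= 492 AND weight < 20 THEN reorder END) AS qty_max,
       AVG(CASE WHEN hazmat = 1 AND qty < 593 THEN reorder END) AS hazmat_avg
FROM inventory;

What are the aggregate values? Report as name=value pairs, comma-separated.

[hazmat_sum: hazmat <= 0]
bin=S58: ✗
bin=S79: ✗
bin=S45: ✗
bin=S68: ✓ → 36
bin=S53: ✗
bin=S55: ✓ → 130
bin=S67: ✗
bin=S16: ✗
bin=S43: ✗
bin=S89: ✓ → 75
bin=S81: ✓ → 97
bin=S76: ✗
hazmat_sum = 36 + 130 + 75 + 97 = 338
—
[qty_max: qty >= 492 AND weight < 20]
bin=S58: ✗
bin=S79: ✗
bin=S45: ✗
bin=S68: ✓ → 36
bin=S53: ✗
bin=S55: ✗
bin=S67: ✗
bin=S16: ✗
bin=S43: ✗
bin=S89: ✓ → 75
bin=S81: ✗
bin=S76: ✗
qty_max = MAX(36, 75) = 75
—
[hazmat_avg: hazmat = 1 AND qty < 593]
bin=S58: ✓ → 126
bin=S79: ✗
bin=S45: ✓ → 65
bin=S68: ✗
bin=S53: ✓ → 28
bin=S55: ✗
bin=S67: ✓ → 68
bin=S16: ✓ → 112
bin=S43: ✗
bin=S89: ✗
bin=S81: ✗
bin=S76: ✓ → 199
hazmat_avg = (126 + 65 + 28 + 68 + 112 + 199) / 6 = 99.6666666667

hazmat_sum=338, qty_max=75, hazmat_avg=99.6666666667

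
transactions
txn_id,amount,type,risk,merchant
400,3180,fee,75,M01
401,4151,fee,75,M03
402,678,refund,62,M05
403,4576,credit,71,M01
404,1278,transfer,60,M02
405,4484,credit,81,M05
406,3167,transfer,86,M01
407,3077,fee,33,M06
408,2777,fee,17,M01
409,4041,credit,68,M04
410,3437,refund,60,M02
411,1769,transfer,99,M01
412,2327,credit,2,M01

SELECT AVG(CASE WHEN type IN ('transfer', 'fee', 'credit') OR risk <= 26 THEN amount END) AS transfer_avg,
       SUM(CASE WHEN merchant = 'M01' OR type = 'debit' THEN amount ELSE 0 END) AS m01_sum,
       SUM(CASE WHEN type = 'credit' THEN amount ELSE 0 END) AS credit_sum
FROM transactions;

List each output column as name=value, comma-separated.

transfer_avg=3166.0909090909, m01_sum=17796, credit_sum=15428

[transfer_avg: type IN ('transfer', 'fee', 'credit') OR risk <= 26]
txn_id=400: ✓ → 3180
txn_id=401: ✓ → 4151
txn_id=402: ✗
txn_id=403: ✓ → 4576
txn_id=404: ✓ → 1278
txn_id=405: ✓ → 4484
txn_id=406: ✓ → 3167
txn_id=407: ✓ → 3077
txn_id=408: ✓ → 2777
txn_id=409: ✓ → 4041
txn_id=410: ✗
txn_id=411: ✓ → 1769
txn_id=412: ✓ → 2327
transfer_avg = (3180 + 4151 + 4576 + 1278 + 4484 + 3167 + 3077 + 2777 + 4041 + 1769 + 2327) / 11 = 3166.0909090909
—
[m01_sum: merchant = 'M01' OR type = 'debit']
txn_id=400: ✓ → 3180
txn_id=401: ✗
txn_id=402: ✗
txn_id=403: ✓ → 4576
txn_id=404: ✗
txn_id=405: ✗
txn_id=406: ✓ → 3167
txn_id=407: ✗
txn_id=408: ✓ → 2777
txn_id=409: ✗
txn_id=410: ✗
txn_id=411: ✓ → 1769
txn_id=412: ✓ → 2327
m01_sum = 3180 + 4576 + 3167 + 2777 + 1769 + 2327 = 17796
—
[credit_sum: type = 'credit']
txn_id=400: ✗
txn_id=401: ✗
txn_id=402: ✗
txn_id=403: ✓ → 4576
txn_id=404: ✗
txn_id=405: ✓ → 4484
txn_id=406: ✗
txn_id=407: ✗
txn_id=408: ✗
txn_id=409: ✓ → 4041
txn_id=410: ✗
txn_id=411: ✗
txn_id=412: ✓ → 2327
credit_sum = 4576 + 4484 + 4041 + 2327 = 15428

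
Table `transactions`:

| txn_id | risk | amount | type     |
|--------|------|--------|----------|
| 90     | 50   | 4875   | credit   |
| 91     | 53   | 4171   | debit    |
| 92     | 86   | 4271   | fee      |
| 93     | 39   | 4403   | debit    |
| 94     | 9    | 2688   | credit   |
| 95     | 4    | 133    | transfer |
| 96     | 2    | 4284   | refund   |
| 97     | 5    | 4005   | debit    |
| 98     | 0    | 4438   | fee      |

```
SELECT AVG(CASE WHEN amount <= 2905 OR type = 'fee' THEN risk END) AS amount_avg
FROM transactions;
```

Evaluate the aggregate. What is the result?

txn_id=90: ✗
txn_id=91: ✗
txn_id=92: ✓ → 86
txn_id=93: ✗
txn_id=94: ✓ → 9
txn_id=95: ✓ → 4
txn_id=96: ✗
txn_id=97: ✗
txn_id=98: ✓ → 0
amount_avg = (86 + 9 + 4 + 0) / 4 = 24.75

24.75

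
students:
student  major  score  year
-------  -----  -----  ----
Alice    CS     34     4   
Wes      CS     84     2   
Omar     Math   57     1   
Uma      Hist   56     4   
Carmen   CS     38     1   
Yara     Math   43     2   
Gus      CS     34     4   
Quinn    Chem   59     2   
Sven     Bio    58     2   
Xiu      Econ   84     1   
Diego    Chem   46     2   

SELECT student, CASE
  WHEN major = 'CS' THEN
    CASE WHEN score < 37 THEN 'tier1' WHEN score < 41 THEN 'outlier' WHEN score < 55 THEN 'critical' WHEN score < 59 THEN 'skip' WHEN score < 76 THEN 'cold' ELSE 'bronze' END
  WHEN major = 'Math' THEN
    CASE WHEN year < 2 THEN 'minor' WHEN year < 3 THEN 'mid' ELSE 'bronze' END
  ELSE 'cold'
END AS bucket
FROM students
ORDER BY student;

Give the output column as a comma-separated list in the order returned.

tier1, outlier, cold, tier1, minor, cold, cold, cold, bronze, cold, mid

student=Alice: major='CS' → inner[score < 37] → tier1
student=Carmen: major='CS' → inner[score < 41] → outlier
student=Diego: major='Chem' → outer ELSE → cold
student=Gus: major='CS' → inner[score < 37] → tier1
student=Omar: major='Math' → inner[year < 2] → minor
student=Quinn: major='Chem' → outer ELSE → cold
student=Sven: major='Bio' → outer ELSE → cold
student=Uma: major='Hist' → outer ELSE → cold
student=Wes: major='CS' → inner[ELSE] → bronze
student=Xiu: major='Econ' → outer ELSE → cold
student=Yara: major='Math' → inner[year < 3] → mid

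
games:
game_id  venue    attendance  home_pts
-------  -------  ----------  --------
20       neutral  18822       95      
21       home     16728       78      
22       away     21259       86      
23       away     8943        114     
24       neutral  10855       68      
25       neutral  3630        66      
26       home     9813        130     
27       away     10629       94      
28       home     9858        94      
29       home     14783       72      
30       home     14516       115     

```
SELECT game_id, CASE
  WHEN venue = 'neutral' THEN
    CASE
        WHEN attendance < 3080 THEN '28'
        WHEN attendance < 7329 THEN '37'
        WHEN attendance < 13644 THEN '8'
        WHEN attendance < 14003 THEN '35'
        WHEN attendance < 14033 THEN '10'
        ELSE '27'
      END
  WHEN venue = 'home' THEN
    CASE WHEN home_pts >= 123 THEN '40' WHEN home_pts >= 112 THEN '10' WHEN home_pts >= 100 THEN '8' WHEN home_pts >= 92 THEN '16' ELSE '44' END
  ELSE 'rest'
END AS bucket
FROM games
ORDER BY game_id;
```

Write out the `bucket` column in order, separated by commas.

27, 44, rest, rest, 8, 37, 40, rest, 16, 44, 10

game_id=20: venue='neutral' → inner[ELSE] → 27
game_id=21: venue='home' → inner[ELSE] → 44
game_id=22: venue='away' → outer ELSE → rest
game_id=23: venue='away' → outer ELSE → rest
game_id=24: venue='neutral' → inner[attendance < 13644] → 8
game_id=25: venue='neutral' → inner[attendance < 7329] → 37
game_id=26: venue='home' → inner[home_pts >= 123] → 40
game_id=27: venue='away' → outer ELSE → rest
game_id=28: venue='home' → inner[home_pts >= 92] → 16
game_id=29: venue='home' → inner[ELSE] → 44
game_id=30: venue='home' → inner[home_pts >= 112] → 10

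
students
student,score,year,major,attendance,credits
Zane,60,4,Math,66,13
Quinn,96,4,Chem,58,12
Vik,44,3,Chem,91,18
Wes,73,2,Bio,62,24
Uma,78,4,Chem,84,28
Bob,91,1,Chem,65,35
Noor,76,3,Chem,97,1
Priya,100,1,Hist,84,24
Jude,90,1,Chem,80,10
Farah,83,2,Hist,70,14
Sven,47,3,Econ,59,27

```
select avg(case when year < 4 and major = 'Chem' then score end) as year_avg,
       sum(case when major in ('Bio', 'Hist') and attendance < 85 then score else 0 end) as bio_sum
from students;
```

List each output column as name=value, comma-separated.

[year_avg: year < 4 and major = 'Chem']
student=Zane: ✗
student=Quinn: ✗
student=Vik: ✓ → 44
student=Wes: ✗
student=Uma: ✗
student=Bob: ✓ → 91
student=Noor: ✓ → 76
student=Priya: ✗
student=Jude: ✓ → 90
student=Farah: ✗
student=Sven: ✗
year_avg = (44 + 91 + 76 + 90) / 4 = 75.25
—
[bio_sum: major in ('Bio', 'Hist') and attendance < 85]
student=Zane: ✗
student=Quinn: ✗
student=Vik: ✗
student=Wes: ✓ → 73
student=Uma: ✗
student=Bob: ✗
student=Noor: ✗
student=Priya: ✓ → 100
student=Jude: ✗
student=Farah: ✓ → 83
student=Sven: ✗
bio_sum = 73 + 100 + 83 = 256

year_avg=75.25, bio_sum=256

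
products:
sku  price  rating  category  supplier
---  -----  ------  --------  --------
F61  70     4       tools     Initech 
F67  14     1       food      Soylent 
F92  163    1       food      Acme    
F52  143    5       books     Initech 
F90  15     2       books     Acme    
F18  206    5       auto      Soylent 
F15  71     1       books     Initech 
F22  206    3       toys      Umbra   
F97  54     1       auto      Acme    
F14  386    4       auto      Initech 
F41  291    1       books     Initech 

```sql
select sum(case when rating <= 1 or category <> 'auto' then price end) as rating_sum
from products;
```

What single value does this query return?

sku=F61: ✓ → 70
sku=F67: ✓ → 14
sku=F92: ✓ → 163
sku=F52: ✓ → 143
sku=F90: ✓ → 15
sku=F18: ✗
sku=F15: ✓ → 71
sku=F22: ✓ → 206
sku=F97: ✓ → 54
sku=F14: ✗
sku=F41: ✓ → 291
rating_sum = 70 + 14 + 163 + 143 + 15 + 71 + 206 + 54 + 291 = 1027

1027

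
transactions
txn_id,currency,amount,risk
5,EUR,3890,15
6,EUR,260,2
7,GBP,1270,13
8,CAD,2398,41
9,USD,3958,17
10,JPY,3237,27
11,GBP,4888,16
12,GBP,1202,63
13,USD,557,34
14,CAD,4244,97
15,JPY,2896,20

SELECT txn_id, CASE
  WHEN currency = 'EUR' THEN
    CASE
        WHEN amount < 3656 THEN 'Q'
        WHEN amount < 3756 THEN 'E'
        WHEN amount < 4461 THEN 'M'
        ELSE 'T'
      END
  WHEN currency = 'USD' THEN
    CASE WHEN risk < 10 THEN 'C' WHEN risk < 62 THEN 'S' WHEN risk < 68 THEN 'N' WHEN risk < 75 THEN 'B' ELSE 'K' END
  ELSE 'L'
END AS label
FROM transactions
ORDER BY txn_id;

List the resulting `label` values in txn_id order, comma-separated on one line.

M, Q, L, L, S, L, L, L, S, L, L

txn_id=5: currency='EUR' → inner[amount < 4461] → M
txn_id=6: currency='EUR' → inner[amount < 3656] → Q
txn_id=7: currency='GBP' → outer ELSE → L
txn_id=8: currency='CAD' → outer ELSE → L
txn_id=9: currency='USD' → inner[risk < 62] → S
txn_id=10: currency='JPY' → outer ELSE → L
txn_id=11: currency='GBP' → outer ELSE → L
txn_id=12: currency='GBP' → outer ELSE → L
txn_id=13: currency='USD' → inner[risk < 62] → S
txn_id=14: currency='CAD' → outer ELSE → L
txn_id=15: currency='JPY' → outer ELSE → L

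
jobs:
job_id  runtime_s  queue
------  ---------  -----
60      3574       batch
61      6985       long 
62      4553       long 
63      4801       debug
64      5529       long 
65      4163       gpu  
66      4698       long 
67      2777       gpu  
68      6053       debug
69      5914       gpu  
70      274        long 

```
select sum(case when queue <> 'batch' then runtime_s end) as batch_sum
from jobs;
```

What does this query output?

45747

job_id=60: ✗
job_id=61: ✓ → 6985
job_id=62: ✓ → 4553
job_id=63: ✓ → 4801
job_id=64: ✓ → 5529
job_id=65: ✓ → 4163
job_id=66: ✓ → 4698
job_id=67: ✓ → 2777
job_id=68: ✓ → 6053
job_id=69: ✓ → 5914
job_id=70: ✓ → 274
batch_sum = 6985 + 4553 + 4801 + 5529 + 4163 + 4698 + 2777 + 6053 + 5914 + 274 = 45747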